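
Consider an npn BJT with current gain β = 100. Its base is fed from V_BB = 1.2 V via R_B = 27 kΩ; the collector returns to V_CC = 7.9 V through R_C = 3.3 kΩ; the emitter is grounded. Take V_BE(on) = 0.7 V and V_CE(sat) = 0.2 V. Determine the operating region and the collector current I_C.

active; I_C ≈ 1.9 mA

Assume active. Base-emitter loop: I_B = (V_BB − V_BE)/R_B = (1.2 − 0.7)/27 = 0.0185 mA.
I_C = β·I_B = 100×0.0185 = 1.85 mA.
V_CE = V_CC − I_C·R_C = 7.9 − 1.85×3.3 = 1.79 V > V_CE(sat), so the active-region assumption holds.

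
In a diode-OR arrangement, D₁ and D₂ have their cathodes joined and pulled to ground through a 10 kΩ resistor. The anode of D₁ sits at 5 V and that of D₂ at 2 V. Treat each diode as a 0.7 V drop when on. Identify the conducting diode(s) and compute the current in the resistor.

Assume both conduct. Then node N would need to be at both 5−0.7 = 4.3 V and 2−0.7 = 1.3 V, which is impossible.
Assume only D₁ conducts: V_N = 5 − 0.7 = 4.3 V, so I_R = 4.3/10 = 0.43 mA.
Check D₂: its anode-to-cathode voltage is 2 − 4.3 = -2.3 V < 0.7 V, so it is off. The assumption is consistent.

Only D₁ conducts; I_R ≈ 0.43 mA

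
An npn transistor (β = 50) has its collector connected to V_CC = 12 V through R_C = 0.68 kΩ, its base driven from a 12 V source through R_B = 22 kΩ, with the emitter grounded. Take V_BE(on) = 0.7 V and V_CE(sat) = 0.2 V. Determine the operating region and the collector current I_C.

saturation; I_C ≈ 17 mA

Assume active: I_B = (12 − 0.7)/22 = 0.514 mA, giving I_C = β·I_B = 25.7 mA.
But then V_CE = 12 − 25.7×0.68 = -5.46 V < V_CE(sat) = 0.2 V — impossible in the active region.
So the transistor is saturated. With V_CE = 0.2 V, I_C = (V_CC − 0.2)/R_C = 11.8/0.68 = 17.4 mA.
Check: β·I_B = 25.7 mA > I_C = 17.4 mA, confirming saturation.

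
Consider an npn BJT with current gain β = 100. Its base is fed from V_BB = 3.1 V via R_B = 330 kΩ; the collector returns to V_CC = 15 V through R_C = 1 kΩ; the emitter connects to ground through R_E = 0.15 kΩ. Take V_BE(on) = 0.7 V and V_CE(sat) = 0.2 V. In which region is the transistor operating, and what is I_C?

Assume active. Base-emitter loop: I_B = (V_BB − V_BE)/(R_B + (β+1)R_E) = (3.1 − 0.7)/(330 + 101×0.15) = 0.00695 mA.
I_C = β·I_B = 100×0.00695 = 0.695 mA.
V_CE = V_CC − I_C·R_C − I_E·R_E = 15 − 0.695×1 − 0.702×0.15 = 14.2 V > V_CE(sat), so the active-region assumption holds.

active; I_C ≈ 0.7 mA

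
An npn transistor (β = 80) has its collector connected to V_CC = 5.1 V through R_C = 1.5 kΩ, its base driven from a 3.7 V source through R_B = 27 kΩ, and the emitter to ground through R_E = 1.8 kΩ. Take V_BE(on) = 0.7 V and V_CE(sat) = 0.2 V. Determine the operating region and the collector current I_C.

Assume active. Base-emitter loop: I_B = (V_BB − V_BE)/(R_B + (β+1)R_E) = (3.7 − 0.7)/(27 + 81×1.8) = 0.0174 mA.
I_C = β·I_B = 80×0.0174 = 1.39 mA.
V_CE = V_CC − I_C·R_C − I_E·R_E = 5.1 − 1.39×1.5 − 1.41×1.8 = 0.485 V > V_CE(sat), so the active-region assumption holds.

active; I_C ≈ 1.4 mA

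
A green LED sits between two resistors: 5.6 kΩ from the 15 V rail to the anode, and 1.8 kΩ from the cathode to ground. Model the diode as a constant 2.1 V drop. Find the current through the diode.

The two resistors are in series with the diode, so KVL gives 15 = I·5.6 + 2.1 + I·1.8.
I = (15 − 2.1) / (5.6 + 1.8) kΩ = 12.9 / 7.4 = 1.74 mA.

I ≈ 1.7 mA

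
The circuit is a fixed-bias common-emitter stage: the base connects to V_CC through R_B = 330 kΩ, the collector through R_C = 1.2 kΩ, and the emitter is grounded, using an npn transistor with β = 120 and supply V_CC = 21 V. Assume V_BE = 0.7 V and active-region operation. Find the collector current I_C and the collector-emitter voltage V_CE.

Base loop: V_CC = I_B·R_B + V_BE, so I_B = (21 − 0.7)/330 kΩ = 0.0615 mA.
In the active region I_C = β·I_B = 120 × 0.0615 = 7.38 mA.
Collector loop: V_CE = V_CC − I_C·R_C = 21 − 7.38×1.2 = 12.1 V.
Since V_CE = 12.1 V > V_CE(sat) ≈ 0.2 V, the transistor is in the active region as assumed.

I_C ≈ 7.4 mA, V_CE ≈ 12 V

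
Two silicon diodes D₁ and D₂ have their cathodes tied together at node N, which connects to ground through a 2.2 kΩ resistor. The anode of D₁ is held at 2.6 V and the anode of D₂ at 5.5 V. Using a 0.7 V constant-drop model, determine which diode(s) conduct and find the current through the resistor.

Assume both conduct. Then node N would need to be at both 2.6−0.7 = 1.9 V and 5.5−0.7 = 4.8 V, which is impossible.
Assume only D₂ conducts: V_N = 5.5 − 0.7 = 4.8 V, so I_R = 4.8/2.2 = 2.18 mA.
Check D₁: its anode-to-cathode voltage is 2.6 − 4.8 = -2.2 V < 0.7 V, so it is off. The assumption is consistent.

Only D₂ conducts; I_R ≈ 2.2 mA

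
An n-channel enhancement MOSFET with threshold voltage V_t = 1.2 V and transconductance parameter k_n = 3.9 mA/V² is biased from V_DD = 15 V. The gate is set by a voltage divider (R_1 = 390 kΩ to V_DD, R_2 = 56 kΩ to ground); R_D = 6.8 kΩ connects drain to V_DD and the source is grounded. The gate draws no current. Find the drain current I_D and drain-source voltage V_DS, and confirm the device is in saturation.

I_D ≈ 0.91 mA, V_DS ≈ 8.8 V

V_G = V_DD·R_2/(R_1+R_2) = 15×56/446 = 1.88 V. With the source grounded, V_GS = V_G = 1.88 V.
Assume saturation: I_D = (k_n/2)(V_GS − V_t)² = (3.9/2)×(1.88 − 1.2)² = 1.95×0.683² = 0.911 mA.
V_DS = V_DD − I_D·R_D = 15 − 0.911×6.8 = 8.81 V.
Saturation requires V_DS ≥ V_GS − V_t = 0.683 V; 8.81 ≥ 0.683 ✓.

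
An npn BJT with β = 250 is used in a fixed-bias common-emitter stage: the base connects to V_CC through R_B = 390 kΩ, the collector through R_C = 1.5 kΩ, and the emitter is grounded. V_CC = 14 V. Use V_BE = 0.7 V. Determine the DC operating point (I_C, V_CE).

Base loop: V_CC = I_B·R_B + V_BE, so I_B = (14 − 0.7)/390 kΩ = 0.0341 mA.
In the active region I_C = β·I_B = 250 × 0.0341 = 8.53 mA.
Collector loop: V_CE = V_CC − I_C·R_C = 14 − 8.53×1.5 = 1.21 V.
Since V_CE = 1.21 V > V_CE(sat) ≈ 0.2 V, the transistor is in the active region as assumed.

I_C ≈ 8.5 mA, V_CE ≈ 1.2 V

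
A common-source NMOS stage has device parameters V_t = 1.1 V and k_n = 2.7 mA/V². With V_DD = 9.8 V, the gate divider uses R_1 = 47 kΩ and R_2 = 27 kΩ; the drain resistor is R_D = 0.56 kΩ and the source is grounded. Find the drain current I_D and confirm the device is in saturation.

I_D ≈ 8.3 mA

V_G = V_DD·R_2/(R_1+R_2) = 9.8×27/74 = 3.58 V. With the source grounded, V_GS = V_G = 3.58 V.
Assume saturation: I_D = (k_n/2)(V_GS − V_t)² = (2.7/2)×(3.58 − 1.1)² = 1.35×2.48² = 8.27 mA.
V_DS = V_DD − I_D·R_D = 9.8 − 8.27×0.56 = 5.17 V.
Saturation requires V_DS ≥ V_GS − V_t = 2.48 V; 5.17 ≥ 2.48 ✓.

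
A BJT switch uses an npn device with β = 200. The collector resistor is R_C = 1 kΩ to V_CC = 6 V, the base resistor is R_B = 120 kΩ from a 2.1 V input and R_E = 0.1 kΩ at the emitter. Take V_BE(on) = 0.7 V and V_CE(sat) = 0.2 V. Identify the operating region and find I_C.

Assume active. Base-emitter loop: I_B = (V_BB − V_BE)/(R_B + (β+1)R_E) = (2.1 − 0.7)/(120 + 201×0.1) = 0.00999 mA.
I_C = β·I_B = 200×0.00999 = 2 mA.
V_CE = V_CC − I_C·R_C − I_E·R_E = 6 − 2×1 − 2.01×0.1 = 3.8 V > V_CE(sat), so the active-region assumption holds.

active; I_C ≈ 2 mA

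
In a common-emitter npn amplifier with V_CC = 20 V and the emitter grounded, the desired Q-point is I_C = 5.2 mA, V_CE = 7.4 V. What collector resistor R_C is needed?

R_C ≈ 2.4 kΩ

Collector loop: V_CC = I_C·R_C + V_CE.
R_C = (V_CC − V_CE)/I_C = (20 − 7.4)/5.2 = 2.42 kΩ.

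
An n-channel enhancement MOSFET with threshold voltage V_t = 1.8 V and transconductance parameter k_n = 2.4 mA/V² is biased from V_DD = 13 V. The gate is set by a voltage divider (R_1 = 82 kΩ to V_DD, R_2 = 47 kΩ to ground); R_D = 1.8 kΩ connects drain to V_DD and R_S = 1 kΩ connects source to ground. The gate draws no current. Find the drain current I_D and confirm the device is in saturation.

V_G = V_DD·R_2/(R_1+R_2) = 13×47/129 = 4.74 V.
Assume saturation: I_D = (k_n/2)(V_GS − V_t)² with V_GS = V_G − I_D·R_S = 4.74 − 1·I_D.
Substituting gives 1.2·I_D² − 8.05·I_D + 10.3 = 0, with roots I_D = 1.73 or 4.97 mA.
The root I_D = 4.97 mA gives V_GS = -0.236 V ≤ V_t, so take I_D = 1.73 mA.
Then V_GS = 3 V and V_DS = V_DD − I_D(R_D+R_S) = 13 − 1.73×2.8 = 8.14 V.
Saturation requires V_DS ≥ V_GS − V_t = 1.2 V; 8.14 ≥ 1.2 ✓.

I_D ≈ 1.7 mA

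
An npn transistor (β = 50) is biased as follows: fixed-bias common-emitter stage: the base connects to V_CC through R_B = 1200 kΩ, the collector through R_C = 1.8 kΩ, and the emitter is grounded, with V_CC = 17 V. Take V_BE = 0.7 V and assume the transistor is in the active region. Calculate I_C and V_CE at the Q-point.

I_C ≈ 0.68 mA, V_CE ≈ 16 V

Base loop: V_CC = I_B·R_B + V_BE, so I_B = (17 − 0.7)/1200 kΩ = 0.0136 mA.
In the active region I_C = β·I_B = 50 × 0.0136 = 0.679 mA.
Collector loop: V_CE = V_CC − I_C·R_C = 17 − 0.679×1.8 = 15.8 V.
Since V_CE = 15.8 V > V_CE(sat) ≈ 0.2 V, the transistor is in the active region as assumed.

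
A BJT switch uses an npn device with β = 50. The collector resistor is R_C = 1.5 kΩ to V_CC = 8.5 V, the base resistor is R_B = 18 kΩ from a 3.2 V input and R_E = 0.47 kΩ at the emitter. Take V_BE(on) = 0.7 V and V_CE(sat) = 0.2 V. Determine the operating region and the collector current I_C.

Assume active. Base-emitter loop: I_B = (V_BB − V_BE)/(R_B + (β+1)R_E) = (3.2 − 0.7)/(18 + 51×0.47) = 0.0596 mA.
I_C = β·I_B = 50×0.0596 = 2.98 mA.
V_CE = V_CC − I_C·R_C − I_E·R_E = 8.5 − 2.98×1.5 − 3.04×0.47 = 2.6 V > V_CE(sat), so the active-region assumption holds.

active; I_C ≈ 3 mA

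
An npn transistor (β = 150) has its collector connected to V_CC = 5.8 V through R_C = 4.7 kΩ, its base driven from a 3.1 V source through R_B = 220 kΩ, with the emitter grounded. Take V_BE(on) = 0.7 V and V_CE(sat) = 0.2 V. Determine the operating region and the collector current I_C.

saturation; I_C ≈ 1.2 mA

Assume active: I_B = (3.1 − 0.7)/220 = 0.0109 mA, giving I_C = β·I_B = 1.64 mA.
But then V_CE = 5.8 − 1.64×4.7 = -1.89 V < V_CE(sat) = 0.2 V — impossible in the active region.
So the transistor is saturated. With V_CE = 0.2 V, I_C = (V_CC − 0.2)/R_C = 5.6/4.7 = 1.19 mA.
Check: β·I_B = 1.64 mA > I_C = 1.19 mA, confirming saturation.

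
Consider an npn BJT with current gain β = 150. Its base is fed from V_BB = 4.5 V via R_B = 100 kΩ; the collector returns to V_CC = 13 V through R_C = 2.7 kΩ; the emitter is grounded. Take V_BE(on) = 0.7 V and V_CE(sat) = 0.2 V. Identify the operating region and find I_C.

Assume active: I_B = (4.5 − 0.7)/100 = 0.038 mA, giving I_C = β·I_B = 5.7 mA.
But then V_CE = 13 − 5.7×2.7 = -2.39 V < V_CE(sat) = 0.2 V — impossible in the active region.
So the transistor is saturated. With V_CE = 0.2 V, I_C = (V_CC − 0.2)/R_C = 12.8/2.7 = 4.74 mA.
Check: β·I_B = 5.7 mA > I_C = 4.74 mA, confirming saturation.

saturation; I_C ≈ 4.7 mA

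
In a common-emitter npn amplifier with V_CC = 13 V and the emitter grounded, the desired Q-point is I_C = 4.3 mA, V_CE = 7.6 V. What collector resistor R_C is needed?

R_C ≈ 1.3 kΩ

Collector loop: V_CC = I_C·R_C + V_CE.
R_C = (V_CC − V_CE)/I_C = (13 − 7.6)/4.3 = 1.26 kΩ.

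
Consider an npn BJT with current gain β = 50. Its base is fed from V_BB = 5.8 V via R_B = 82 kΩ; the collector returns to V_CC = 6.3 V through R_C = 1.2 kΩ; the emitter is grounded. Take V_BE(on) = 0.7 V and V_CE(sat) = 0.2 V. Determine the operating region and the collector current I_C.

active; I_C ≈ 3.1 mA

Assume active. Base-emitter loop: I_B = (V_BB − V_BE)/R_B = (5.8 − 0.7)/82 = 0.0622 mA.
I_C = β·I_B = 50×0.0622 = 3.11 mA.
V_CE = V_CC − I_C·R_C = 6.3 − 3.11×1.2 = 2.57 V > V_CE(sat), so the active-region assumption holds.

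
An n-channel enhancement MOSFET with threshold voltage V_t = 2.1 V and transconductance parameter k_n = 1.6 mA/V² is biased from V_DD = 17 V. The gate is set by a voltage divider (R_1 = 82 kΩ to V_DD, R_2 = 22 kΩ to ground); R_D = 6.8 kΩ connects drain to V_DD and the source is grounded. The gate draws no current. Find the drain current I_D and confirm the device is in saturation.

I_D ≈ 1.8 mA

V_G = V_DD·R_2/(R_1+R_2) = 17×22/104 = 3.6 V. With the source grounded, V_GS = V_G = 3.6 V.
Assume saturation: I_D = (k_n/2)(V_GS − V_t)² = (1.6/2)×(3.6 − 2.1)² = 0.8×1.5² = 1.79 mA.
V_DS = V_DD − I_D·R_D = 17 − 1.79×6.8 = 4.82 V.
Saturation requires V_DS ≥ V_GS − V_t = 1.5 V; 4.82 ≥ 1.5 ✓.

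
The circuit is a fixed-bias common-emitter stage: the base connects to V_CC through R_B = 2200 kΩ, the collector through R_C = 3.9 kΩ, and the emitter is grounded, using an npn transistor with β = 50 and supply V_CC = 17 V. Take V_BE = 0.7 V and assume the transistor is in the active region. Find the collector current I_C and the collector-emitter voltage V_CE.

Base loop: V_CC = I_B·R_B + V_BE, so I_B = (17 − 0.7)/2200 kΩ = 0.00741 mA.
In the active region I_C = β·I_B = 50 × 0.00741 = 0.37 mA.
Collector loop: V_CE = V_CC − I_C·R_C = 17 − 0.37×3.9 = 15.6 V.
Since V_CE = 15.6 V > V_CE(sat) ≈ 0.2 V, the transistor is in the active region as assumed.

I_C ≈ 0.37 mA, V_CE ≈ 16 V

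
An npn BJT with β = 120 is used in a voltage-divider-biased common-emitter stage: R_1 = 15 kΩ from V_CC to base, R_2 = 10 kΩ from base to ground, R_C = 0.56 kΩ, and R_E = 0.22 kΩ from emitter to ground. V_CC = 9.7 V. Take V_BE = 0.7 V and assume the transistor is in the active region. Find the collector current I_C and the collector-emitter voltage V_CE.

Thevenize the base divider: V_Th = V_CC·R_2/(R_1+R_2) = 9.7×10/25 = 3.88 V, R_Th = R_1‖R_2 = 6 kΩ.
Base-emitter loop: V_Th = I_B·R_Th + V_BE + (β+1)I_B·R_E, so I_B = (3.88 − 0.7) / (6 + 121×0.22) = 0.0975 mA.
I_C = β·I_B = 120×0.0975 = 11.7 mA, and I_E = (β+1)I_B = 11.8 mA.
V_CE = V_CC − I_C·R_C − I_E·R_E = 9.7 − 11.7×0.56 − 11.8×0.22 = 0.554 V.
V_CE = 0.554 V > 0.2 V confirms active-region operation.

I_C ≈ 12 mA, V_CE ≈ 0.55 V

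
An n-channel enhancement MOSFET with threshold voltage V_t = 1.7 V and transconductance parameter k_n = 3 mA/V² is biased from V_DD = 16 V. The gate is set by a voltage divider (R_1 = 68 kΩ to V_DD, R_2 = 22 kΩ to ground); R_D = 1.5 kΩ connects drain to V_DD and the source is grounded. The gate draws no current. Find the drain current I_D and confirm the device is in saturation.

V_G = V_DD·R_2/(R_1+R_2) = 16×22/90 = 3.91 V. With the source grounded, V_GS = V_G = 3.91 V.
Assume saturation: I_D = (k_n/2)(V_GS − V_t)² = (3/2)×(3.91 − 1.7)² = 1.5×2.21² = 7.33 mA.
V_DS = V_DD − I_D·R_D = 16 − 7.33×1.5 = 5 V.
Saturation requires V_DS ≥ V_GS − V_t = 2.21 V; 5 ≥ 2.21 ✓.

I_D ≈ 7.3 mA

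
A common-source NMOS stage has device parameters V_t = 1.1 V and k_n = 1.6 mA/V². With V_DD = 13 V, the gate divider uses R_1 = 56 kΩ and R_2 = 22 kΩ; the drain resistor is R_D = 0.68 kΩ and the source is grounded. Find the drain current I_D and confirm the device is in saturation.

V_G = V_DD·R_2/(R_1+R_2) = 13×22/78 = 3.67 V. With the source grounded, V_GS = V_G = 3.67 V.
Assume saturation: I_D = (k_n/2)(V_GS − V_t)² = (1.6/2)×(3.67 − 1.1)² = 0.8×2.57² = 5.27 mA.
V_DS = V_DD − I_D·R_D = 13 − 5.27×0.68 = 9.42 V.
Saturation requires V_DS ≥ V_GS − V_t = 2.57 V; 9.42 ≥ 2.57 ✓.

I_D ≈ 5.3 mA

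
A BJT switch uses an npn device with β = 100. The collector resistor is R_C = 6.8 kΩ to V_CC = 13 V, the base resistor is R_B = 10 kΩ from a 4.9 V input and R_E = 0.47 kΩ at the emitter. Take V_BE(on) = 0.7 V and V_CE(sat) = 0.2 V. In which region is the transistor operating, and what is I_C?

saturation; I_C ≈ 1.7 mA

Assume active: I_B = (4.9 − 0.7)/(10 + 101×0.47) = 0.0731 mA, I_C = β·I_B = 7.31 mA.
Then V_CE = 13 − 7.31×6.8 − 7.38×0.47 = -40.2 V < 0.2 V — the active assumption fails.
Re-solve with V_CE = 0.2 V. KCL at the emitter: V_E/R_E = (V_BB−0.7−V_E)/R_B + (V_CC−0.2−V_E)/R_C, giving V_E = 0.97 V.
I_C = (V_CC − 0.2 − V_E)/R_C = (12.8 − 0.97)/6.8 = 1.74 mA.
Check: I_B = (4.2 − 0.97)/10 = 0.323 mA, and β·I_B = 32.3 mA > I_C, confirming saturation.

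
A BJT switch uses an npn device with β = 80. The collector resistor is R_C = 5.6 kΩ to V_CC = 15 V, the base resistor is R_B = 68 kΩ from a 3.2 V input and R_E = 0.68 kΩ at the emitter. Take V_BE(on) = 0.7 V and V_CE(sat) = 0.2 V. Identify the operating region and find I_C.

active; I_C ≈ 1.6 mA

Assume active. Base-emitter loop: I_B = (V_BB − V_BE)/(R_B + (β+1)R_E) = (3.2 − 0.7)/(68 + 81×0.68) = 0.0203 mA.
I_C = β·I_B = 80×0.0203 = 1.62 mA.
V_CE = V_CC − I_C·R_C − I_E·R_E = 15 − 1.62×5.6 − 1.65×0.68 = 4.78 V > V_CE(sat), so the active-region assumption holds.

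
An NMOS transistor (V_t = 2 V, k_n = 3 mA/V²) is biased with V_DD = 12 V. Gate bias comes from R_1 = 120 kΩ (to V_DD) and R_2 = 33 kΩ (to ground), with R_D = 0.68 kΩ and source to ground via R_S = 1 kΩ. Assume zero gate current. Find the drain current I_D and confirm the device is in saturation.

I_D ≈ 0.21 mA

V_G = V_DD·R_2/(R_1+R_2) = 12×33/153 = 2.59 V.
Assume saturation: I_D = (k_n/2)(V_GS − V_t)² with V_GS = V_G − I_D·R_S = 2.59 − 1·I_D.
Substituting gives 1.5·I_D² − 2.76·I_D + 0.519 = 0, with roots I_D = 0.212 or 1.63 mA.
The root I_D = 1.63 mA gives V_GS = 0.957 V ≤ V_t, so take I_D = 0.212 mA.
Then V_GS = 2.38 V and V_DS = V_DD − I_D(R_D+R_S) = 12 − 0.212×1.68 = 11.6 V.
Saturation requires V_DS ≥ V_GS − V_t = 0.376 V; 11.6 ≥ 0.376 ✓.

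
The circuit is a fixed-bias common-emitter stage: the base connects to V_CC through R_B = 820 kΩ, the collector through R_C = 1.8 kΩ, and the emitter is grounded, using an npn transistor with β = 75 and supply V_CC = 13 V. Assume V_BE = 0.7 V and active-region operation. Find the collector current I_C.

I_C ≈ 1.1 mA

Base loop: V_CC = I_B·R_B + V_BE, so I_B = (13 − 0.7)/820 kΩ = 0.015 mA.
In the active region I_C = β·I_B = 75 × 0.015 = 1.12 mA.
Collector loop: V_CE = V_CC − I_C·R_C = 13 − 1.12×1.8 = 11 V.
Since V_CE = 11 V > V_CE(sat) ≈ 0.2 V, the transistor is in the active region as assumed.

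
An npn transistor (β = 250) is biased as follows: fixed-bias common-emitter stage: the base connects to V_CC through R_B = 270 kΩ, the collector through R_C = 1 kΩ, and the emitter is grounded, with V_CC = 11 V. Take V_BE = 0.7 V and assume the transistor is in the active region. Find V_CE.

Base loop: V_CC = I_B·R_B + V_BE, so I_B = (11 − 0.7)/270 kΩ = 0.0381 mA.
In the active region I_C = β·I_B = 250 × 0.0381 = 9.54 mA.
Collector loop: V_CE = V_CC − I_C·R_C = 11 − 9.54×1 = 1.46 V.
Since V_CE = 1.46 V > V_CE(sat) ≈ 0.2 V, the transistor is in the active region as assumed.

V_CE ≈ 1.5 V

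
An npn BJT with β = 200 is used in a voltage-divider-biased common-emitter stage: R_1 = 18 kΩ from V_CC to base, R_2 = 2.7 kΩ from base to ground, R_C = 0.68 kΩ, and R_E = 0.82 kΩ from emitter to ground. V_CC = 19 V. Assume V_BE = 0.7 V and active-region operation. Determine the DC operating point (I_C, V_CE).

Thevenize the base divider: V_Th = V_CC·R_2/(R_1+R_2) = 19×2.7/20.7 = 2.48 V, R_Th = R_1‖R_2 = 2.35 kΩ.
Base-emitter loop: V_Th = I_B·R_Th + V_BE + (β+1)I_B·R_E, so I_B = (2.48 − 0.7) / (2.35 + 201×0.82) = 0.0106 mA.
I_C = β·I_B = 200×0.0106 = 2.13 mA, and I_E = (β+1)I_B = 2.14 mA.
V_CE = V_CC − I_C·R_C − I_E·R_E = 19 − 2.13×0.68 − 2.14×0.82 = 15.8 V.
V_CE = 15.8 V > 0.2 V confirms active-region operation.

I_C ≈ 2.1 mA, V_CE ≈ 16 V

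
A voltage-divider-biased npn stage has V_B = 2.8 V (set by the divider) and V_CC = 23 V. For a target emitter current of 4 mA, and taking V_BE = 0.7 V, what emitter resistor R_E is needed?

V_E = V_B − V_BE = 2.8 − 0.7 = 2.1 V.
R_E = V_E / I_E = 2.1 / 4 = 0.525 kΩ.

R_E ≈ 0.52 kΩ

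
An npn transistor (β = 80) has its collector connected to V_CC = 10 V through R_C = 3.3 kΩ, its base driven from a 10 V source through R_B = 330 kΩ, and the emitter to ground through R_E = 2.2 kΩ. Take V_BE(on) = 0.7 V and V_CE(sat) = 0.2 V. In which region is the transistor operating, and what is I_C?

Assume active. Base-emitter loop: I_B = (V_BB − V_BE)/(R_B + (β+1)R_E) = (10 − 0.7)/(330 + 81×2.2) = 0.0183 mA.
I_C = β·I_B = 80×0.0183 = 1.46 mA.
V_CE = V_CC − I_C·R_C − I_E·R_E = 10 − 1.46×3.3 − 1.48×2.2 = 1.91 V > V_CE(sat), so the active-region assumption holds.

active; I_C ≈ 1.5 mA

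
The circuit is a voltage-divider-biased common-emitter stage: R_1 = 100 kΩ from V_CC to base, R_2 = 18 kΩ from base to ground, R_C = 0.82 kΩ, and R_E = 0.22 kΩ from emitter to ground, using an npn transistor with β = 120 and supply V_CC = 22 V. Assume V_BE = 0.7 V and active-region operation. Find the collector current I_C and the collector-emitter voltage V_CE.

I_C ≈ 7.6 mA, V_CE ≈ 14 V

Thevenize the base divider: V_Th = V_CC·R_2/(R_1+R_2) = 22×18/118 = 3.36 V, R_Th = R_1‖R_2 = 15.3 kΩ.
Base-emitter loop: V_Th = I_B·R_Th + V_BE + (β+1)I_B·R_E, so I_B = (3.36 − 0.7) / (15.3 + 121×0.22) = 0.0634 mA.
I_C = β·I_B = 120×0.0634 = 7.61 mA, and I_E = (β+1)I_B = 7.67 mA.
V_CE = V_CC − I_C·R_C − I_E·R_E = 22 − 7.61×0.82 − 7.67×0.22 = 14.1 V.
V_CE = 14.1 V > 0.2 V confirms active-region operation.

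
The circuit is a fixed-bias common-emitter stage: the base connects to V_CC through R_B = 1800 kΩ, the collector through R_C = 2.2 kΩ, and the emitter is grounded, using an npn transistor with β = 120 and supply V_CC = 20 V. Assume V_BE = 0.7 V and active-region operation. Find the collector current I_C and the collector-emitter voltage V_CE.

Base loop: V_CC = I_B·R_B + V_BE, so I_B = (20 − 0.7)/1800 kΩ = 0.0107 mA.
In the active region I_C = β·I_B = 120 × 0.0107 = 1.29 mA.
Collector loop: V_CE = V_CC − I_C·R_C = 20 − 1.29×2.2 = 17.2 V.
Since V_CE = 17.2 V > V_CE(sat) ≈ 0.2 V, the transistor is in the active region as assumed.

I_C ≈ 1.3 mA, V_CE ≈ 17 V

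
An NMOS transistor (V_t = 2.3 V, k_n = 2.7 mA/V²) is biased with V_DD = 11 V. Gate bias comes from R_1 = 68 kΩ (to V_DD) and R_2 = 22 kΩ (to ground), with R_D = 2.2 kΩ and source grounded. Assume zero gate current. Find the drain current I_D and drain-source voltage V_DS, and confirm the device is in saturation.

V_G = V_DD·R_2/(R_1+R_2) = 11×22/90 = 2.69 V. With the source grounded, V_GS = V_G = 2.69 V.
Assume saturation: I_D = (k_n/2)(V_GS − V_t)² = (2.7/2)×(2.69 − 2.3)² = 1.35×0.389² = 0.204 mA.
V_DS = V_DD − I_D·R_D = 11 − 0.204×2.2 = 10.6 V.
Saturation requires V_DS ≥ V_GS − V_t = 0.389 V; 10.6 ≥ 0.389 ✓.

I_D ≈ 0.2 mA, V_DS ≈ 11 V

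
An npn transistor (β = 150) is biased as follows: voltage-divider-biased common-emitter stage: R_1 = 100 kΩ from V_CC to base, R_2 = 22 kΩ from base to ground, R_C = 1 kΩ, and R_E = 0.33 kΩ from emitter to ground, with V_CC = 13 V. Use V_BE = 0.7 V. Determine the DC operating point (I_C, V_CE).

Thevenize the base divider: V_Th = V_CC·R_2/(R_1+R_2) = 13×22/122 = 2.34 V, R_Th = R_1‖R_2 = 18 kΩ.
Base-emitter loop: V_Th = I_B·R_Th + V_BE + (β+1)I_B·R_E, so I_B = (2.34 − 0.7) / (18 + 151×0.33) = 0.0242 mA.
I_C = β·I_B = 150×0.0242 = 3.63 mA, and I_E = (β+1)I_B = 3.66 mA.
V_CE = V_CC − I_C·R_C − I_E·R_E = 13 − 3.63×1 − 3.66×0.33 = 8.16 V.
V_CE = 8.16 V > 0.2 V confirms active-region operation.

I_C ≈ 3.6 mA, V_CE ≈ 8.2 V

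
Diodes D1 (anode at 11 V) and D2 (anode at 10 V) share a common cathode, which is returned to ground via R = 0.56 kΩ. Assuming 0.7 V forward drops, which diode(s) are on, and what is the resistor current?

Assume both conduct. Then node N would need to be at both 11−0.7 = 10.3 V and 10−0.7 = 9.3 V, which is impossible.
Assume only D1 conducts: V_N = 11 − 0.7 = 10.3 V, so I_R = 10.3/0.56 = 18.4 mA.
Check D2: its anode-to-cathode voltage is 10 − 10.3 = -0.3 V < 0.7 V, so it is off. The assumption is consistent.

Only D1 conducts; I_R ≈ 18 mA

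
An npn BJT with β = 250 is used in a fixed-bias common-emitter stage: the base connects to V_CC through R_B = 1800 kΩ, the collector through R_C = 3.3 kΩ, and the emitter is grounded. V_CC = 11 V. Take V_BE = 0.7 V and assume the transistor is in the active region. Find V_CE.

V_CE ≈ 6.3 V

Base loop: V_CC = I_B·R_B + V_BE, so I_B = (11 − 0.7)/1800 kΩ = 0.00572 mA.
In the active region I_C = β·I_B = 250 × 0.00572 = 1.43 mA.
Collector loop: V_CE = V_CC − I_C·R_C = 11 − 1.43×3.3 = 6.28 V.
Since V_CE = 6.28 V > V_CE(sat) ≈ 0.2 V, the transistor is in the active region as assumed.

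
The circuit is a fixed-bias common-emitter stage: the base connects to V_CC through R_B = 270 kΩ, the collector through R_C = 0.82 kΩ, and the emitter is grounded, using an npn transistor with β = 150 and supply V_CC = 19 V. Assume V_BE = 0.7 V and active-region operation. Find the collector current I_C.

I_C ≈ 10 mA

Base loop: V_CC = I_B·R_B + V_BE, so I_B = (19 − 0.7)/270 kΩ = 0.0678 mA.
In the active region I_C = β·I_B = 150 × 0.0678 = 10.2 mA.
Collector loop: V_CE = V_CC − I_C·R_C = 19 − 10.2×0.82 = 10.7 V.
Since V_CE = 10.7 V > V_CE(sat) ≈ 0.2 V, the transistor is in the active region as assumed.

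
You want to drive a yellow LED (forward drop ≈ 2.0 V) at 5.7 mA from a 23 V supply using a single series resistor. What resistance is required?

R ≈ 3.7 kΩ

The resistor drops V_S − V_D = 23 − 2.0 = 21 V at 5.7 mA.
R = 21 V / 5.7 mA = 3.68 kΩ.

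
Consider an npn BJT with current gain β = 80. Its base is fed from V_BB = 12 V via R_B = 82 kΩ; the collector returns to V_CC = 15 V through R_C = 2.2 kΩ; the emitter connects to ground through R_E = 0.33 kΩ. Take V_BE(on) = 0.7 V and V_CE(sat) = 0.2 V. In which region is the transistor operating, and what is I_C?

Assume active: I_B = (12 − 0.7)/(82 + 81×0.33) = 0.104 mA, I_C = β·I_B = 8.31 mA.
Then V_CE = 15 − 8.31×2.2 − 8.42×0.33 = -6.07 V < 0.2 V — the active assumption fails.
Re-solve with V_CE = 0.2 V. KCL at the emitter: V_E/R_E = (V_BB−0.7−V_E)/R_B + (V_CC−0.2−V_E)/R_C, giving V_E = 1.96 V.
I_C = (V_CC − 0.2 − V_E)/R_C = (14.8 − 1.96)/2.2 = 5.83 mA.
Check: I_B = (11.3 − 1.96)/82 = 0.114 mA, and β·I_B = 9.11 mA > I_C, confirming saturation.

saturation; I_C ≈ 5.8 mA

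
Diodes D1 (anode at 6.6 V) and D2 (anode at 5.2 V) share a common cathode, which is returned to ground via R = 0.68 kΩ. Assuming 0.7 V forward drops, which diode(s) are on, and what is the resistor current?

Assume both conduct. Then node N would need to be at both 6.6−0.7 = 5.9 V and 5.2−0.7 = 4.5 V, which is impossible.
Assume only D1 conducts: V_N = 6.6 − 0.7 = 5.9 V, so I_R = 5.9/0.68 = 8.68 mA.
Check D2: its anode-to-cathode voltage is 5.2 − 5.9 = -0.7 V < 0.7 V, so it is off. The assumption is consistent.

Only D1 conducts; I_R ≈ 8.7 mA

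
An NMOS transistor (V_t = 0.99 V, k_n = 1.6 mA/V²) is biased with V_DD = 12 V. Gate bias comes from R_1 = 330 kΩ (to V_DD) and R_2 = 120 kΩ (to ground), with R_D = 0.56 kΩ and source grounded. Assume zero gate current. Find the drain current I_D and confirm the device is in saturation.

I_D ≈ 3.9 mA

V_G = V_DD·R_2/(R_1+R_2) = 12×120/450 = 3.2 V. With the source grounded, V_GS = V_G = 3.2 V.
Assume saturation: I_D = (k_n/2)(V_GS − V_t)² = (1.6/2)×(3.2 − 0.99)² = 0.8×2.21² = 3.91 mA.
V_DS = V_DD − I_D·R_D = 12 − 3.91×0.56 = 9.81 V.
Saturation requires V_DS ≥ V_GS − V_t = 2.21 V; 9.81 ≥ 2.21 ✓.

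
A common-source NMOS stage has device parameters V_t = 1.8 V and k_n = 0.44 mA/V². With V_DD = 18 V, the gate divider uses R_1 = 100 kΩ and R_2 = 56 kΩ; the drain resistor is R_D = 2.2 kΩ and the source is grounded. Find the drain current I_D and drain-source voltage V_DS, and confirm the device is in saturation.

V_G = V_DD·R_2/(R_1+R_2) = 18×56/156 = 6.46 V. With the source grounded, V_GS = V_G = 6.46 V.
Assume saturation: I_D = (k_n/2)(V_GS − V_t)² = (0.44/2)×(6.46 − 1.8)² = 0.22×4.66² = 4.78 mA.
V_DS = V_DD − I_D·R_D = 18 − 4.78×2.2 = 7.48 V.
Saturation requires V_DS ≥ V_GS − V_t = 4.66 V; 7.48 ≥ 4.66 ✓.

I_D ≈ 4.8 mA, V_DS ≈ 7.5 V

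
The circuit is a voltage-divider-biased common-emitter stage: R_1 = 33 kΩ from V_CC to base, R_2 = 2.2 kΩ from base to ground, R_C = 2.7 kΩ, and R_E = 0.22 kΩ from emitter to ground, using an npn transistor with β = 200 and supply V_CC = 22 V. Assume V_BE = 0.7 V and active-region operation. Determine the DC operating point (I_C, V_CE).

I_C ≈ 2.9 mA, V_CE ≈ 13 V

Thevenize the base divider: V_Th = V_CC·R_2/(R_1+R_2) = 22×2.2/35.2 = 1.38 V, R_Th = R_1‖R_2 = 2.06 kΩ.
Base-emitter loop: V_Th = I_B·R_Th + V_BE + (β+1)I_B·R_E, so I_B = (1.38 − 0.7) / (2.06 + 201×0.22) = 0.0146 mA.
I_C = β·I_B = 200×0.0146 = 2.92 mA, and I_E = (β+1)I_B = 2.93 mA.
V_CE = V_CC − I_C·R_C − I_E·R_E = 22 − 2.92×2.7 − 2.93×0.22 = 13.5 V.
V_CE = 13.5 V > 0.2 V confirms active-region operation.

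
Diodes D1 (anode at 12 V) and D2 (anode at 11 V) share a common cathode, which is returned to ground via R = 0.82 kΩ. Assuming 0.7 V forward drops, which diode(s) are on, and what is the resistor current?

Assume both conduct. Then node N would need to be at both 12−0.7 = 11.3 V and 11−0.7 = 10.3 V, which is impossible.
Assume only D1 conducts: V_N = 12 − 0.7 = 11.3 V, so I_R = 11.3/0.82 = 13.8 mA.
Check D2: its anode-to-cathode voltage is 11 − 11.3 = -0.3 V < 0.7 V, so it is off. The assumption is consistent.

Only D1 conducts; I_R ≈ 14 mA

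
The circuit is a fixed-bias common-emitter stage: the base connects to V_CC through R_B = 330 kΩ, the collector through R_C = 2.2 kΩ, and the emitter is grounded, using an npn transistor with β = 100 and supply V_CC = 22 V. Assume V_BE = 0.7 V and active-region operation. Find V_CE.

V_CE ≈ 7.8 V

Base loop: V_CC = I_B·R_B + V_BE, so I_B = (22 − 0.7)/330 kΩ = 0.0645 mA.
In the active region I_C = β·I_B = 100 × 0.0645 = 6.45 mA.
Collector loop: V_CE = V_CC − I_C·R_C = 22 − 6.45×2.2 = 7.8 V.
Since V_CE = 7.8 V > V_CE(sat) ≈ 0.2 V, the transistor is in the active region as assumed.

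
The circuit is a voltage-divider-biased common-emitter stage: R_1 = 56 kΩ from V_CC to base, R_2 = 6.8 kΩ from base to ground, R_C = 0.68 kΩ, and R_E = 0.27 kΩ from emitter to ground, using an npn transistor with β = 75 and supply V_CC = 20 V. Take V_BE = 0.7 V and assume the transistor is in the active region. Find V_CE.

Thevenize the base divider: V_Th = V_CC·R_2/(R_1+R_2) = 20×6.8/62.8 = 2.17 V, R_Th = R_1‖R_2 = 6.06 kΩ.
Base-emitter loop: V_Th = I_B·R_Th + V_BE + (β+1)I_B·R_E, so I_B = (2.17 − 0.7) / (6.06 + 76×0.27) = 0.0551 mA.
I_C = β·I_B = 75×0.0551 = 4.13 mA, and I_E = (β+1)I_B = 4.19 mA.
V_CE = V_CC − I_C·R_C − I_E·R_E = 20 − 4.13×0.68 − 4.19×0.27 = 16.1 V.
V_CE = 16.1 V > 0.2 V confirms active-region operation.

V_CE ≈ 16 V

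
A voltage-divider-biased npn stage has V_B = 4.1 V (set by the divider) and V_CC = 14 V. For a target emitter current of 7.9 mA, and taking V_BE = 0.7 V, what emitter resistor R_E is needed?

V_E = V_B − V_BE = 4.1 − 0.7 = 3.4 V.
R_E = V_E / I_E = 3.4 / 7.9 = 0.43 kΩ.

R_E ≈ 0.43 kΩ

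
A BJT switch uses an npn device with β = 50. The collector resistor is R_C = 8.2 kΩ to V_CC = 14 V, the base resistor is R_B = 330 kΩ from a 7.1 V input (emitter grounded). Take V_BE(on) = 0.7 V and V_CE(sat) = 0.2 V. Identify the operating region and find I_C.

Assume active. Base-emitter loop: I_B = (V_BB − V_BE)/R_B = (7.1 − 0.7)/330 = 0.0194 mA.
I_C = β·I_B = 50×0.0194 = 0.97 mA.
V_CE = V_CC − I_C·R_C = 14 − 0.97×8.2 = 6.05 V > V_CE(sat), so the active-region assumption holds.

active; I_C ≈ 0.97 mA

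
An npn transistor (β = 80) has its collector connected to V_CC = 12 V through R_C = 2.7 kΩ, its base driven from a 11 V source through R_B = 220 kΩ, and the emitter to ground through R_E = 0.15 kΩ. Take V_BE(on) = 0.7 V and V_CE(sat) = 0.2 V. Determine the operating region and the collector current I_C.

Assume active. Base-emitter loop: I_B = (V_BB − V_BE)/(R_B + (β+1)R_E) = (11 − 0.7)/(220 + 81×0.15) = 0.0444 mA.
I_C = β·I_B = 80×0.0444 = 3.55 mA.
V_CE = V_CC − I_C·R_C − I_E·R_E = 12 − 3.55×2.7 − 3.59×0.15 = 1.88 V > V_CE(sat), so the active-region assumption holds.

active; I_C ≈ 3.5 mA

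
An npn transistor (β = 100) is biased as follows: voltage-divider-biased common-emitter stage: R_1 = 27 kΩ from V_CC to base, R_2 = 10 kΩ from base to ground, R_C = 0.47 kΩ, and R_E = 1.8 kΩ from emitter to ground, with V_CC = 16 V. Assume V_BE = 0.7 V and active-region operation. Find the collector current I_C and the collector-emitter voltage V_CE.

Thevenize the base divider: V_Th = V_CC·R_2/(R_1+R_2) = 16×10/37 = 4.32 V, R_Th = R_1‖R_2 = 7.3 kΩ.
Base-emitter loop: V_Th = I_B·R_Th + V_BE + (β+1)I_B·R_E, so I_B = (4.32 − 0.7) / (7.3 + 101×1.8) = 0.0192 mA.
I_C = β·I_B = 100×0.0192 = 1.92 mA, and I_E = (β+1)I_B = 1.94 mA.
V_CE = V_CC − I_C·R_C − I_E·R_E = 16 − 1.92×0.47 − 1.94×1.8 = 11.6 V.
V_CE = 11.6 V > 0.2 V confirms active-region operation.

I_C ≈ 1.9 mA, V_CE ≈ 12 V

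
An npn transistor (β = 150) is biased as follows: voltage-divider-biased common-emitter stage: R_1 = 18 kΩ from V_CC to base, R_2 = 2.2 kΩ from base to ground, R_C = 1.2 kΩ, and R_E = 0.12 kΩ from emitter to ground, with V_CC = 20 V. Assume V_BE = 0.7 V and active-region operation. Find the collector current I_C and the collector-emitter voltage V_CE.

Thevenize the base divider: V_Th = V_CC·R_2/(R_1+R_2) = 20×2.2/20.2 = 2.18 V, R_Th = R_1‖R_2 = 1.96 kΩ.
Base-emitter loop: V_Th = I_B·R_Th + V_BE + (β+1)I_B·R_E, so I_B = (2.18 − 0.7) / (1.96 + 151×0.12) = 0.0736 mA.
I_C = β·I_B = 150×0.0736 = 11 mA, and I_E = (β+1)I_B = 11.1 mA.
V_CE = V_CC − I_C·R_C − I_E·R_E = 20 − 11×1.2 − 11.1×0.12 = 5.42 V.
V_CE = 5.42 V > 0.2 V confirms active-region operation.

I_C ≈ 11 mA, V_CE ≈ 5.4 V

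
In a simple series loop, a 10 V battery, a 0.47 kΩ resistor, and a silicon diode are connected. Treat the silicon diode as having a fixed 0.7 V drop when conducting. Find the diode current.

I ≈ 20 mA

KVL around the loop: 10 = V_D + I·R = 0.7 + I × 0.47 kΩ.
So I = (10 − 0.7) / 0.47 kΩ = 9.3 / 0.47 = 19.8 mA.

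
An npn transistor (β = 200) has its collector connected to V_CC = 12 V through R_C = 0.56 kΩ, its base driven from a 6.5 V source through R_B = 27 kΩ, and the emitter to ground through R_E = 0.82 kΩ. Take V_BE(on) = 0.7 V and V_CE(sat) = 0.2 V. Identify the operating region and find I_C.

active; I_C ≈ 6 mA

Assume active. Base-emitter loop: I_B = (V_BB − V_BE)/(R_B + (β+1)R_E) = (6.5 − 0.7)/(27 + 201×0.82) = 0.0302 mA.
I_C = β·I_B = 200×0.0302 = 6.05 mA.
V_CE = V_CC − I_C·R_C − I_E·R_E = 12 − 6.05×0.56 − 6.08×0.82 = 3.63 V > V_CE(sat), so the active-region assumption holds.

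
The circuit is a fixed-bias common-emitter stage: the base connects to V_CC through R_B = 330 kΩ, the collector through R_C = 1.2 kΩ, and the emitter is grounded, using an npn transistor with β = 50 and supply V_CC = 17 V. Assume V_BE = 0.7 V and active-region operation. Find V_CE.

V_CE ≈ 14 V

Base loop: V_CC = I_B·R_B + V_BE, so I_B = (17 − 0.7)/330 kΩ = 0.0494 mA.
In the active region I_C = β·I_B = 50 × 0.0494 = 2.47 mA.
Collector loop: V_CE = V_CC − I_C·R_C = 17 − 2.47×1.2 = 14 V.
Since V_CE = 14 V > V_CE(sat) ≈ 0.2 V, the transistor is in the active region as assumed.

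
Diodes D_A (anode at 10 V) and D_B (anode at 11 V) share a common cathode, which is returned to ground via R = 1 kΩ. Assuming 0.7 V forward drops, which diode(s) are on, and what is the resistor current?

Only D_B conducts; I_R ≈ 10 mA

Assume both conduct. Then node N would need to be at both 10−0.7 = 9.3 V and 11−0.7 = 10.3 V, which is impossible.
Assume only D_B conducts: V_N = 11 − 0.7 = 10.3 V, so I_R = 10.3/1 = 10.3 mA.
Check D_A: its anode-to-cathode voltage is 10 − 10.3 = -0.3 V < 0.7 V, so it is off. The assumption is consistent.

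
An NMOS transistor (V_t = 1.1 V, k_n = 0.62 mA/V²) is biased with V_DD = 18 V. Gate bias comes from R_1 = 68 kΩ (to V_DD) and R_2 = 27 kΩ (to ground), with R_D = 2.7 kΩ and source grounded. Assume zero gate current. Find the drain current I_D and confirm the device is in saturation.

V_G = V_DD·R_2/(R_1+R_2) = 18×27/95 = 5.12 V. With the source grounded, V_GS = V_G = 5.12 V.
Assume saturation: I_D = (k_n/2)(V_GS − V_t)² = (0.62/2)×(5.12 − 1.1)² = 0.31×4.02² = 5 mA.
V_DS = V_DD − I_D·R_D = 18 − 5×2.7 = 4.5 V.
Saturation requires V_DS ≥ V_GS − V_t = 4.02 V; 4.5 ≥ 4.02 ✓.

I_D ≈ 5 mA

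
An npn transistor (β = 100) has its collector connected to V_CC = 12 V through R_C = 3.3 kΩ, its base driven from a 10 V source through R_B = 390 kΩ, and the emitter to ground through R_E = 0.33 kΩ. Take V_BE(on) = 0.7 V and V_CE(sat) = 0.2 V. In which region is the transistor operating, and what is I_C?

Assume active. Base-emitter loop: I_B = (V_BB − V_BE)/(R_B + (β+1)R_E) = (10 − 0.7)/(390 + 101×0.33) = 0.022 mA.
I_C = β·I_B = 100×0.022 = 2.2 mA.
V_CE = V_CC − I_C·R_C − I_E·R_E = 12 − 2.2×3.3 − 2.22×0.33 = 4.02 V > V_CE(sat), so the active-region assumption holds.

active; I_C ≈ 2.2 mA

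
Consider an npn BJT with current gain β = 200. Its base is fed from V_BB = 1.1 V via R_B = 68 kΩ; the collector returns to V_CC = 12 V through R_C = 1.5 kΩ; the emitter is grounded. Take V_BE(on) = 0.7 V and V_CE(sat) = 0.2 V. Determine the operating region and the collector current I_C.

active; I_C ≈ 1.2 mA

Assume active. Base-emitter loop: I_B = (V_BB − V_BE)/R_B = (1.1 − 0.7)/68 = 0.00588 mA.
I_C = β·I_B = 200×0.00588 = 1.18 mA.
V_CE = V_CC − I_C·R_C = 12 − 1.18×1.5 = 10.2 V > V_CE(sat), so the active-region assumption holds.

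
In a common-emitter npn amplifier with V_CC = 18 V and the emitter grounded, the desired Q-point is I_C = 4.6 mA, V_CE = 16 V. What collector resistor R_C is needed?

Collector loop: V_CC = I_C·R_C + V_CE.
R_C = (V_CC − V_CE)/I_C = (18 − 16)/4.6 = 0.435 kΩ.

R_C ≈ 0.43 kΩ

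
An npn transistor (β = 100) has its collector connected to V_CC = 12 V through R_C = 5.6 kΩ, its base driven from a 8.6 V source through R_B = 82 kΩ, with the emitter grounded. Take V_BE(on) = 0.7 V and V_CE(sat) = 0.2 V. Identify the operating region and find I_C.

Assume active: I_B = (8.6 − 0.7)/82 = 0.0963 mA, giving I_C = β·I_B = 9.63 mA.
But then V_CE = 12 − 9.63×5.6 = -42 V < V_CE(sat) = 0.2 V — impossible in the active region.
So the transistor is saturated. With V_CE = 0.2 V, I_C = (V_CC − 0.2)/R_C = 11.8/5.6 = 2.11 mA.
Check: β·I_B = 9.63 mA > I_C = 2.11 mA, confirming saturation.

saturation; I_C ≈ 2.1 mA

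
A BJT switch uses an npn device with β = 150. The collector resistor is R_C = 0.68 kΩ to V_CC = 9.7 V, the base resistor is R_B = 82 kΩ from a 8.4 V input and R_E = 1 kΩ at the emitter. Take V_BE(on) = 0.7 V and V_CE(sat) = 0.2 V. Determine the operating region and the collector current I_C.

Assume active. Base-emitter loop: I_B = (V_BB − V_BE)/(R_B + (β+1)R_E) = (8.4 − 0.7)/(82 + 151×1) = 0.033 mA.
I_C = β·I_B = 150×0.033 = 4.96 mA.
V_CE = V_CC − I_C·R_C − I_E·R_E = 9.7 − 4.96×0.68 − 4.99×1 = 1.34 V > V_CE(sat), so the active-region assumption holds.

active; I_C ≈ 5 mA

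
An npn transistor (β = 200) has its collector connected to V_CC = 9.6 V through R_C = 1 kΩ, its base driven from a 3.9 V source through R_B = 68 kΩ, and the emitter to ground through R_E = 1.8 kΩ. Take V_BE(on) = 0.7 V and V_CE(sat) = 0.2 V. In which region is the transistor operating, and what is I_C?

active; I_C ≈ 1.5 mA

Assume active. Base-emitter loop: I_B = (V_BB − V_BE)/(R_B + (β+1)R_E) = (3.9 − 0.7)/(68 + 201×1.8) = 0.00745 mA.
I_C = β·I_B = 200×0.00745 = 1.49 mA.
V_CE = V_CC − I_C·R_C − I_E·R_E = 9.6 − 1.49×1 − 1.5×1.8 = 5.42 V > V_CE(sat), so the active-region assumption holds.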